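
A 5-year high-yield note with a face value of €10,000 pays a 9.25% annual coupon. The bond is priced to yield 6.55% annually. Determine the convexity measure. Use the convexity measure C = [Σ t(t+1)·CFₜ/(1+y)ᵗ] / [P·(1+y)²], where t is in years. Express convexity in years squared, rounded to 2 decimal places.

21.29

With y = 0.0655:
  t   CF        PV=CF/(1+0.0655)^t    t·PV        t(t+1)·PV
  1       925.00       868.1370       868.1370       1,736.2740
  2       925.00       814.7696     1,629.5392       4,888.6177
  3       925.00       764.6829     2,294.0487       9,176.1946
  4       925.00       717.6752     2,870.7007      14,353.5033
  5    10,925.00     7,955.2563    39,776.2814     238,657.6886
  Σ                 11,120.5210    47,438.7070     268,812.2782
P = 11,120.5210.
Convexity = Σ t(t+1)·PV / [P·(1+y)²] = 268,812.2782 / (11,120.5210 × 1.135290) = 21.29203.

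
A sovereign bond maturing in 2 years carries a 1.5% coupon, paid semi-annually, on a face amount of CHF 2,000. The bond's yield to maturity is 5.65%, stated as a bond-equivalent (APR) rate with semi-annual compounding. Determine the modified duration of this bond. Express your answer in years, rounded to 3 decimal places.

1.922 years

Periodic yield y = 0.02825. First find Macaulay duration:
  t   CF        PV=CF/(1+0.02825)^t    t·PV
  1        15.00        14.5879        14.5879
  2        15.00        14.1871        28.3742
  3        15.00        13.7973        41.3920
  4     2,015.00     1,802.5204     7,210.0814
  Σ                  1,845.0927     7,294.4355
P = 1,845.0927; Macaulay duration = 7,294.4355 / 1,845.0927 = 3.95342 half-year periods = 1.97671 years.
Modified duration = D_Mac / (1 + y) = 1.97671 / 1.02825 = 1.92240 years.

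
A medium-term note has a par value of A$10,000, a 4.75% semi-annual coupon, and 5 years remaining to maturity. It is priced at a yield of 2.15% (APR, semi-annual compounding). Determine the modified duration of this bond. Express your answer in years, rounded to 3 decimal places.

Periodic yield y = 0.01075. First find Macaulay duration:
  t   CF        PV=CF/(1+0.01075)^t    t·PV
  1       237.50       234.9740       234.9740
  2       237.50       232.4749       464.9498
  3       237.50       230.0024       690.0072
  4       237.50       227.5562       910.2247
  5       237.50       225.1360     1,125.6798
  6       237.50       222.7415     1,336.4489
  7       237.50       220.3725     1,542.6074
  8       237.50       218.0287     1,744.2294
  9       237.50       215.7098     1,941.3881
  10   10,237.50     9,199.3346    91,993.3459
  Σ                 11,226.3305   101,983.8552
P = 11,226.3305; Macaulay duration = 101,983.8552 / 11,226.3305 = 9.08434 half-year periods = 4.54217 years.
Modified duration = D_Mac / (1 + y) = 4.54217 / 1.01075 = 4.49386 years.

4.494 years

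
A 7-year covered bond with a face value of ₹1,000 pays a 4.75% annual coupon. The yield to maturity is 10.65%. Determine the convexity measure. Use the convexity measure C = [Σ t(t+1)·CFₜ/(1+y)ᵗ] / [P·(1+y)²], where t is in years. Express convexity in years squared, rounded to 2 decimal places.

With y = 0.1065:
  t   CF        PV=CF/(1+0.1065)^t    t·PV        t(t+1)·PV
  1        47.50        42.9282        42.9282          85.8563
  2        47.50        38.7963        77.5927         232.7780
  3        47.50        35.0622       105.1866         420.7466
  4        47.50        31.6875       126.7500         633.7499
  5        47.50        28.6376       143.1880         859.1278
  6        47.50        25.8812       155.2874       1,087.0121
  7     1,047.50       515.8152     3,610.7061      28,885.6491
  Σ                    718.8082     4,261.6390      32,204.9199
P = 718.8082.
Convexity = Σ t(t+1)·PV / [P·(1+y)²] = 32,204.9199 / (718.8082 × 1.224342) = 36.59370.

36.59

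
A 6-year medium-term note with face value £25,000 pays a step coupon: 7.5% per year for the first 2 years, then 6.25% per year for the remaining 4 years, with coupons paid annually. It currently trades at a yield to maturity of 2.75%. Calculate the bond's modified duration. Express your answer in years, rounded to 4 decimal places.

Periodic yield y = 0.0275. First find Macaulay duration:
  t   CF        PV=CF/(1+0.0275)^t    t·PV
  1     1,875.00     1,824.8175     1,824.8175
  2     1,875.00     1,775.9781     3,551.9562
  3     1,562.50     1,440.3715     4,321.1146
  4     1,562.50     1,401.8215     5,607.2858
  5     1,562.50     1,364.3031     6,821.5156
  6    26,562.50    22,572.4118   135,434.4706
  Σ                 30,379.7035   157,561.1605
P = 30,379.7035; Macaulay duration = 157,561.1605 / 30,379.7035 = 5.18640 years.
Modified duration = D_Mac / (1 + y) = 5.18640 / 1.0275 = 5.04759 years.

5.0476 years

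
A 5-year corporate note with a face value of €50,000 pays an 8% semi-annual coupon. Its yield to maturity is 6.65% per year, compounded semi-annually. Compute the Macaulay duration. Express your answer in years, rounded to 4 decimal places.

Periodic yield y = 0.03325. Discount each cash flow and weight by its period:
  t   CF        PV=CF/(1+0.03325)^t    t·PV
  1     2,000.00     1,935.6400     1,935.6400
  2     2,000.00     1,873.3510     3,746.7021
  3     2,000.00     1,813.0666     5,439.1998
  4     2,000.00     1,754.7221     7,018.8883
  5     2,000.00     1,698.2551     8,491.2755
  6     2,000.00     1,643.6052     9,861.6313
  7     2,000.00     1,590.7140    11,134.9979
  8     2,000.00     1,539.5248    12,316.1983
  9     2,000.00     1,489.9829    13,409.8457
  10   52,000.00    37,492.9147   374,929.1473
  Σ                 52,831.7763   448,283.5260
Price P = Σ PV = 52,831.7763.
Macaulay duration = Σ(t·PV) / P = 448,283.5260 / 52,831.7763 = 8.48511 half-year periods.
In years: 8.48511 / 2 = 4.24256 years.

4.2426 years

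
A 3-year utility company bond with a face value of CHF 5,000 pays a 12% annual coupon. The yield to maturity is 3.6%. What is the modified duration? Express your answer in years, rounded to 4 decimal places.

2.6273 years

Periodic yield y = 0.036. First find Macaulay duration:
  t   CF        PV=CF/(1+0.036)^t    t·PV
  1       600.00       579.1506       579.1506
  2       600.00       559.0257     1,118.0513
  3     5,600.00     5,036.2672    15,108.8015
  Σ                  6,174.4434    16,806.0034
P = 6,174.4434; Macaulay duration = 16,806.0034 / 6,174.4434 = 2.72187 years.
Modified duration = D_Mac / (1 + y) = 2.72187 / 1.036 = 2.62728 years.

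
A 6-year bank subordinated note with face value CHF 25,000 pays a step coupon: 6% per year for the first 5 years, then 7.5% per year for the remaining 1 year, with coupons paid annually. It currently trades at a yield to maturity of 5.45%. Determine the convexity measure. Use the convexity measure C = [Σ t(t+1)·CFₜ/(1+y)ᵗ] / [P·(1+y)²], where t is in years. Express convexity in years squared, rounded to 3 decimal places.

With y = 0.0545:
  t   CF        PV=CF/(1+0.0545)^t    t·PV        t(t+1)·PV
  1     1,500.00     1,422.4751     1,422.4751       2,844.9502
  2     1,500.00     1,348.9570     2,697.9139       8,093.7417
  3     1,500.00     1,279.2385     3,837.7154      15,350.8615
  4     1,500.00     1,213.1232     4,852.4930      24,262.4648
  5     1,500.00     1,150.4251     5,752.1254      34,512.7522
  6    26,875.00    19,546.4984   117,278.9904     820,952.9331
  Σ                 25,960.7172   135,841.7132     906,017.7036
P = 25,960.7172.
Convexity = Σ t(t+1)·PV / [P·(1+y)²] = 906,017.7036 / (25,960.7172 × 1.111970) = 31.38534.

31.385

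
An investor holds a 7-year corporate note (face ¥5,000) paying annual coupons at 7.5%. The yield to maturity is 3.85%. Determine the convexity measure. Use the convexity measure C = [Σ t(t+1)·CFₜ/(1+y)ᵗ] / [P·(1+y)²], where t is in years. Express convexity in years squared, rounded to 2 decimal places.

40.45

With y = 0.0385:
  t   CF        PV=CF/(1+0.0385)^t    t·PV        t(t+1)·PV
  1       375.00       361.0977       361.0977         722.1955
  2       375.00       347.7109       695.4217       2,086.2652
  3       375.00       334.8203     1,004.4609       4,017.8435
  4       375.00       322.4076     1,289.6304       6,448.1519
  5       375.00       310.4551     1,552.2754       9,313.6522
  6       375.00       298.9457     1,793.6740      12,555.7180
  7     5,375.00     4,126.0355    28,882.2486     231,057.9892
  Σ                  6,101.4728    35,578.8087     266,201.8155
P = 6,101.4728.
Convexity = Σ t(t+1)·PV / [P·(1+y)²] = 266,201.8155 / (6,101.4728 × 1.078482) = 40.45417.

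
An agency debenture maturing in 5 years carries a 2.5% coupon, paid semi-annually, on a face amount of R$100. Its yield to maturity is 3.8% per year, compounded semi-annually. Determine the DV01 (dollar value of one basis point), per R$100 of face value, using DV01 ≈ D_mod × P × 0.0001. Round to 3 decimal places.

Periodic yield y = 0.019.
  t   CF        PV=CF/(1+0.019)^t    t·PV
  1         1.25         1.2267         1.2267
  2         1.25         1.2038         2.4076
  3         1.25         1.1814         3.5441
  4         1.25         1.1593         4.6374
  5         1.25         1.1377         5.6886
  6         1.25         1.1165         6.6991
  7         1.25         1.0957         7.6699
  8         1.25         1.0753         8.6021
  9         1.25         1.0552         9.4970
  10      101.25        83.8790       838.7899
  Σ                     94.1307       888.7625
P = 94.1307; D_Mac = 9.44180 half-year periods = 4.72090 yrs; D_mod = 4.63287 yrs.
DV01 ≈ 4.63287 × 94.1307 × 0.0001 = 0.043610.

R$0.044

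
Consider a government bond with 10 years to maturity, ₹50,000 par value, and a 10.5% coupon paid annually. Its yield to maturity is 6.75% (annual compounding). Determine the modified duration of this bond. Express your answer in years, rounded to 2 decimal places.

6.59 years

Periodic yield y = 0.0675. First find Macaulay duration:
  t   CF        PV=CF/(1+0.0675)^t    t·PV
  1     5,250.00     4,918.0328     4,918.0328
  2     5,250.00     4,607.0565     9,214.1129
  3     5,250.00     4,315.7438    12,947.2313
  4     5,250.00     4,042.8513    16,171.4052
  5     5,250.00     3,787.2143    18,936.0717
  6     5,250.00     3,547.7418    21,286.4506
  7     5,250.00     3,323.4115    23,263.8805
  8     5,250.00     3,113.2660    24,906.1283
  9     5,250.00     2,916.4085    26,247.6762
  10   55,250.00    28,751.0325   287,510.3249
  Σ                 63,322.7589   445,401.3144
P = 63,322.7589; Macaulay duration = 445,401.3144 / 63,322.7589 = 7.03383 years.
Modified duration = D_Mac / (1 + y) = 7.03383 / 1.0675 = 6.58906 years.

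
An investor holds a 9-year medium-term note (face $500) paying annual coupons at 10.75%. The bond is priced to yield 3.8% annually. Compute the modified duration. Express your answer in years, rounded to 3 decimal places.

Periodic yield y = 0.038. First find Macaulay duration:
  t   CF        PV=CF/(1+0.038)^t    t·PV
  1        53.75        51.7823        51.7823
  2        53.75        49.8866        99.7732
  3        53.75        48.0603       144.1809
  4        53.75        46.3009       185.2034
  5        53.75        44.6058       223.0292
  6        53.75        42.9729       257.8372
  7        53.75        41.3997       289.7978
  8        53.75        39.8841       319.0727
  9       553.75       395.8563     3,562.7067
  Σ                    760.7488     5,133.3833
P = 760.7488; Macaulay duration = 5,133.3833 / 760.7488 = 6.74780 years.
Modified duration = D_Mac / (1 + y) = 6.74780 / 1.038 = 6.50077 years.

6.501 years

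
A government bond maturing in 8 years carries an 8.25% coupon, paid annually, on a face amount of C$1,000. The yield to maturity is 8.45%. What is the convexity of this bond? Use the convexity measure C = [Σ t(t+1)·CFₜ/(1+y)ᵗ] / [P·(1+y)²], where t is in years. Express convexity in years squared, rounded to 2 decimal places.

With y = 0.0845:
  t   CF        PV=CF/(1+0.0845)^t    t·PV        t(t+1)·PV
  1        82.50        76.0719        76.0719         152.1438
  2        82.50        70.1447       140.2894         420.8682
  3        82.50        64.6793       194.0379         776.1515
  4        82.50        59.6397       238.5589       1,192.7947
  5        82.50        54.9928       274.9642       1,649.7853
  6        82.50        50.7080       304.2481       2,129.7366
  7        82.50        46.7570       327.2993       2,618.3945
  8     1,082.50       565.7069     4,525.6550      40,730.8948
  Σ                    988.7004     6,081.1247      49,670.7695
P = 988.7004.
Convexity = Σ t(t+1)·PV / [P·(1+y)²] = 49,670.7695 / (988.7004 × 1.176140) = 42.71467.

42.71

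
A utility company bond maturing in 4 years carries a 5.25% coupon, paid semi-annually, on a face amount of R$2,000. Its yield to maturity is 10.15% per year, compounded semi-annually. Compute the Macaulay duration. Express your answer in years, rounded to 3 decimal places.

Periodic yield y = 0.05075. Discount each cash flow and weight by its period:
  t   CF        PV=CF/(1+0.05075)^t    t·PV
  1        52.50        49.9643        49.9643
  2        52.50        47.5511        95.1022
  3        52.50        45.2544       135.7633
  4        52.50        43.0687       172.2748
  5        52.50        40.9885       204.9426
  6        52.50        39.0088       234.0530
  7        52.50        37.1247       259.8732
  8     2,052.50     1,381.2999    11,050.3991
  Σ                  1,684.2605    12,202.3725
Price P = Σ PV = 1,684.2605.
Macaulay duration = Σ(t·PV) / P = 12,202.3725 / 1,684.2605 = 7.24494 half-year periods.
In years: 7.24494 / 2 = 3.62247 years.

3.622 years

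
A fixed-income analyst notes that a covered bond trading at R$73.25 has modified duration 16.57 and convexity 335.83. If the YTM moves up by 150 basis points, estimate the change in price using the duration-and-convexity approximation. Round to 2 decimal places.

Duration effect: -D_mod·Δy = -16.57 × (+0.015) = -0.248550
Convexity effect: ½·C·(Δy)² = 0.5 × 335.83 × (0.015)² = +0.037780875
ΔP/P ≈ -0.248550 + 0.037780875 = -0.210769125
ΔP ≈ 73.25 × (-0.210769125) = -15.43883840625.

-R$15.44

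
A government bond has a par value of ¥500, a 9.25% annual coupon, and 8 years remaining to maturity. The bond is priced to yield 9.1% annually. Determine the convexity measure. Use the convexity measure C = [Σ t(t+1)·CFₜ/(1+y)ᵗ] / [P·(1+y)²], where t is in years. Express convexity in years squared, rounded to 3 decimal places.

40.745

With y = 0.091:
  t   CF        PV=CF/(1+0.091)^t    t·PV        t(t+1)·PV
  1        46.25        42.3923        42.3923          84.7846
  2        46.25        38.8564        77.7127         233.1382
  3        46.25        35.6154       106.8461         427.3845
  4        46.25        32.6447       130.5788         652.8941
  5        46.25        29.9218       149.6091         897.6546
  6        46.25        27.4260       164.5563       1,151.8940
  7        46.25        25.1384       175.9691       1,407.7532
  8       546.25       272.1407     2,177.1253      19,594.1280
  Σ                    504.1357     3,024.7898      24,449.6311
P = 504.1357.
Convexity = Σ t(t+1)·PV / [P·(1+y)²] = 24,449.6311 / (504.1357 × 1.190281) = 40.74509.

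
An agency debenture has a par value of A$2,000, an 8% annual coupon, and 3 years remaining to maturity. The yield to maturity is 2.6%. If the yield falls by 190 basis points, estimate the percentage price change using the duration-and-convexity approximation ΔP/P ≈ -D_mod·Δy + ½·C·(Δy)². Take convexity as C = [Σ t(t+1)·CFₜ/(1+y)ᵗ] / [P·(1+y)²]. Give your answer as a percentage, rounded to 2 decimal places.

With y = 0.026:
  t   CF        PV=CF/(1+0.026)^t    t·PV        t(t+1)·PV
  1       160.00       155.9454       155.9454         311.8908
  2       160.00       151.9936       303.9872         911.9615
  3     2,160.00     1,999.9156     5,999.7468      23,998.9872
  Σ                  2,307.8546     6,459.6794      25,222.8396
P = 2,307.8546; D_Mac = 2.79900 yrs; D_mod = 2.72807 yrs; C = 10.38223.
Duration effect: -2.72807 × (-0.019) = +0.051833
Convexity effect: 0.5 × 10.38223 × (-0.019)² = +0.0018740
ΔP/P ≈ +0.051833 + 0.0018740 = +0.053707 = +5.3707%.

+5.37%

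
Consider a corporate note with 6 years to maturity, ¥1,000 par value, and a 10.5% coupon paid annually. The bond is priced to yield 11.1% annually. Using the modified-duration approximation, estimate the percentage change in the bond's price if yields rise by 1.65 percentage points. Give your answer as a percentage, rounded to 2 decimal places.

-7.02%

Periodic yield y = 0.111. Modified duration first:
  t   CF        PV=CF/(1+0.111)^t    t·PV
  1       105.00        94.5095        94.5095
  2       105.00        85.0670       170.1340
  3       105.00        76.5680       229.7039
  4       105.00        68.9181       275.6723
  5       105.00        62.0325       310.1623
  6     1,105.00       587.5948     3,525.5686
  Σ                    974.6897     4,605.7506
P = 974.6897; D_Mac = 4.72535 yrs; D_mod = 4.72535/(1+0.111) = 4.25324 yrs.
ΔP/P ≈ -D_mod · Δy = -4.25324 × (+0.0165) = -0.070178 = -7.0178%.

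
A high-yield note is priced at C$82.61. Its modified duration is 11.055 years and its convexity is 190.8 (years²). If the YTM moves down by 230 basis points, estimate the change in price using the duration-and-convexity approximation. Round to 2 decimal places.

+C$25.17

Duration effect: -D_mod·Δy = -11.055 × (-0.023) = +0.254265
Convexity effect: ½·C·(Δy)² = 0.5 × 190.8 × (-0.023)² = +0.0504666
ΔP/P ≈ +0.254265 + 0.0504666 = +0.3047316
ΔP ≈ 82.61 × (+0.3047316) = +25.173877476.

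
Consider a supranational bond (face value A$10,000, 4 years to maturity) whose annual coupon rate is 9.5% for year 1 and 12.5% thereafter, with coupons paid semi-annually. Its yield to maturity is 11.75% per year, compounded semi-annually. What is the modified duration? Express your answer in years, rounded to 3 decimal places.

3.161 years

Periodic yield y = 0.05875. First find Macaulay duration:
  t   CF        PV=CF/(1+0.05875)^t    t·PV
  1       475.00       448.6423       448.6423
  2       475.00       423.7471       847.4942
  3       625.00       526.6229     1,579.8687
  4       625.00       497.4006     1,989.6025
  5       625.00       469.7999     2,348.9994
  6       625.00       443.7307     2,662.3842
  7       625.00       419.1081     2,933.7567
  8    10,625.00     6,729.4807    53,835.8456
  Σ                  9,958.5323    66,646.5936
P = 9,958.5323; Macaulay duration = 66,646.5936 / 9,958.5323 = 6.69241 half-year periods = 3.34621 years.
Modified duration = D_Mac / (1 + y) = 3.34621 / 1.05875 = 3.16052 years.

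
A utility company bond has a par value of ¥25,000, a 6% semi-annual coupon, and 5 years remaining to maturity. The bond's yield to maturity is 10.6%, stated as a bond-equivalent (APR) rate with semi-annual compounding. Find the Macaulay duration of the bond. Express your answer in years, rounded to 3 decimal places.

Periodic yield y = 0.053. Discount each cash flow and weight by its period:
  t   CF        PV=CF/(1+0.053)^t    t·PV
  1       750.00       712.2507       712.2507
  2       750.00       676.4014     1,352.8029
  3       750.00       642.3565     1,927.0696
  4       750.00       610.0252     2,440.1008
  5       750.00       579.3212     2,896.6059
  6       750.00       550.1626     3,300.9754
  7       750.00       522.4716     3,657.3010
  8       750.00       496.1743     3,969.3947
  9       750.00       471.2007     4,240.8063
  10   25,750.00    15,363.6187   153,636.1875
  Σ                 20,623.9830   178,133.4947
Price P = Σ PV = 20,623.9830.
Macaulay duration = Σ(t·PV) / P = 178,133.4947 / 20,623.9830 = 8.63720 half-year periods.
In years: 8.63720 / 2 = 4.31860 years.

4.319 years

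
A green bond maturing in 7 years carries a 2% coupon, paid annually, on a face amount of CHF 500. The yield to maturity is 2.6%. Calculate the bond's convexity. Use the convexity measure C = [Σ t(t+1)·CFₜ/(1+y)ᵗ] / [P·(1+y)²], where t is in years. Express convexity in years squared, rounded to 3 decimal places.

With y = 0.026:
  t   CF        PV=CF/(1+0.026)^t    t·PV        t(t+1)·PV
  1        10.00         9.7466         9.7466          19.4932
  2        10.00         9.4996        18.9992          56.9976
  3        10.00         9.2589        27.7766         111.1064
  4        10.00         9.0242        36.0970         180.4848
  5        10.00         8.7956        43.9778         263.8666
  6        10.00         8.5727        51.4360         360.0519
  7       510.00       426.1266     2,982.8862      23,863.0899
  Σ                    481.0241     3,170.9193      24,855.0904
P = 481.0241.
Convexity = Σ t(t+1)·PV / [P·(1+y)²] = 24,855.0904 / (481.0241 × 1.052676) = 49.08556.

49.086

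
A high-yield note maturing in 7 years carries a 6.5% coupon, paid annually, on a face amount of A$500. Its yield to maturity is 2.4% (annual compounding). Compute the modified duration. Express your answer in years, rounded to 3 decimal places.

5.843 years

Periodic yield y = 0.024. First find Macaulay duration:
  t   CF        PV=CF/(1+0.024)^t    t·PV
  1        32.50        31.7383        31.7383
  2        32.50        30.9944        61.9888
  3        32.50        30.2680        90.8040
  4        32.50        29.5586       118.2343
  5        32.50        28.8658       144.3290
  6        32.50        28.1893       169.1355
  7       532.50       451.0450     3,157.3153
  Σ                    630.6594     3,773.5452
P = 630.6594; Macaulay duration = 3,773.5452 / 630.6594 = 5.98349 years.
Modified duration = D_Mac / (1 + y) = 5.98349 / 1.024 = 5.84325 years.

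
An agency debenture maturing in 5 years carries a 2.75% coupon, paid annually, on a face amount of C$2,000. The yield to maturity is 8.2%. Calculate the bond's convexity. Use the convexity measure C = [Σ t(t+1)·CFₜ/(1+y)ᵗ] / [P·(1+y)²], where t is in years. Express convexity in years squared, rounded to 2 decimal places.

23.59

With y = 0.082:
  t   CF        PV=CF/(1+0.082)^t    t·PV        t(t+1)·PV
  1        55.00        50.8318        50.8318         101.6636
  2        55.00        46.9795        93.9590         281.8769
  3        55.00        43.4191       130.2573         521.0293
  4        55.00        40.1286       160.5143         802.5713
  5     2,055.00     1,385.7201     6,928.6006      41,571.6036
  Σ                  1,567.0791     7,364.1629      43,278.7446
P = 1,567.0791.
Convexity = Σ t(t+1)·PV / [P·(1+y)²] = 43,278.7446 / (1,567.0791 × 1.170724) = 23.59007.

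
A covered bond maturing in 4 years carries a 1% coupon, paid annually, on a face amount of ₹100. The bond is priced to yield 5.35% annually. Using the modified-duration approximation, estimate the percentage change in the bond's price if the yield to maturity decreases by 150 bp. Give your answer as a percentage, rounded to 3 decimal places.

Periodic yield y = 0.0535. Modified duration first:
  t   CF        PV=CF/(1+0.0535)^t    t·PV
  1         1.00         0.9492         0.9492
  2         1.00         0.9010         1.8020
  3         1.00         0.8553         2.5658
  4       101.00        81.9942       327.9769
  Σ                     84.6997       333.2939
P = 84.6997; D_Mac = 3.93501 yrs; D_mod = 3.93501/(1+0.0535) = 3.73517 yrs.
ΔP/P ≈ -D_mod · Δy = -3.73517 × (-0.015) = +0.056028 = +5.6028%.

+5.603%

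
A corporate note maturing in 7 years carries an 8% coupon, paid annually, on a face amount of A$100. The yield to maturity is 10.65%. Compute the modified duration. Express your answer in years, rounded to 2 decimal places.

4.98 years

Periodic yield y = 0.1065. First find Macaulay duration:
  t   CF        PV=CF/(1+0.1065)^t    t·PV
  1         8.00         7.2300         7.2300
  2         8.00         6.5341        13.0682
  3         8.00         5.9052        17.7156
  4         8.00         5.3368        21.3474
  5         8.00         4.8232        24.1159
  6         8.00         4.3589        26.1537
  7       108.00        53.1819       372.2733
  Σ                     87.3702       481.9041
P = 87.3702; Macaulay duration = 481.9041 / 87.3702 = 5.51566 years.
Modified duration = D_Mac / (1 + y) = 5.51566 / 1.1065 = 4.98478 years.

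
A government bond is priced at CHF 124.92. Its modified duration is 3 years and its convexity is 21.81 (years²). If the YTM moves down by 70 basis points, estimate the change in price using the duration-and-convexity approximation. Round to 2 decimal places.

+CHF 2.69

Duration effect: -D_mod·Δy = -3 × (-0.007) = +0.021000
Convexity effect: ½·C·(Δy)² = 0.5 × 21.81 × (-0.007)² = +0.000534345
ΔP/P ≈ +0.021000 + 0.000534345 = +0.021534345
ΔP ≈ 124.92 × (+0.021534345) = +2.6900703774.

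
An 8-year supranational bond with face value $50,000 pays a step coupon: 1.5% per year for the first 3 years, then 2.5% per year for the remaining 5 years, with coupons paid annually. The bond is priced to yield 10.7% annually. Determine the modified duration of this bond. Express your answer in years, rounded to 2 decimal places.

Periodic yield y = 0.107. First find Macaulay duration:
  t   CF        PV=CF/(1+0.107)^t    t·PV
  1       750.00       677.5068       677.5068
  2       750.00       612.0206     1,224.0411
  3       750.00       552.8641     1,658.5923
  4     1,250.00       832.3760     3,329.5038
  5     1,250.00       751.9205     3,759.6024
  6     1,250.00       679.2416     4,075.4497
  7     1,250.00       613.5877     4,295.1141
  8    51,250.00    22,725.4715   181,803.7721
  Σ                 27,444.9887   200,823.5823
P = 27,444.9887; Macaulay duration = 200,823.5823 / 27,444.9887 = 7.31731 years.
Modified duration = D_Mac / (1 + y) = 7.31731 / 1.107 = 6.61004 years.

6.61 years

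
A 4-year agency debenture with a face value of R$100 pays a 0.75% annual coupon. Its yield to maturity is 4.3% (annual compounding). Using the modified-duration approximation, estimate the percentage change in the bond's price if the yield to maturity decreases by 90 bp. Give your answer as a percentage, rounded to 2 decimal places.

Periodic yield y = 0.043. Modified duration first:
  t   CF        PV=CF/(1+0.043)^t    t·PV
  1         0.75         0.7191         0.7191
  2         0.75         0.6894         1.3789
  3         0.75         0.6610         1.9830
  4       100.75        85.1349       340.5397
  Σ                     87.2045       344.6207
P = 87.2045; D_Mac = 3.95187 yrs; D_mod = 3.95187/(1+0.043) = 3.78895 yrs.
ΔP/P ≈ -D_mod · Δy = -3.78895 × (-0.009) = +0.034101 = +3.4101%.

+3.41%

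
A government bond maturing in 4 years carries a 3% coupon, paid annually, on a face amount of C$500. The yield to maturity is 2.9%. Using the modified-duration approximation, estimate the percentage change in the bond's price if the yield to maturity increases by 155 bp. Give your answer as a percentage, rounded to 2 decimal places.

Periodic yield y = 0.029. Modified duration first:
  t   CF        PV=CF/(1+0.029)^t    t·PV
  1        15.00        14.5773        14.5773
  2        15.00        14.1664        28.3329
  3        15.00        13.7672        41.3016
  4       515.00       459.3521     1,837.4085
  Σ                    501.8630     1,921.6202
P = 501.8630; D_Mac = 3.82897 yrs; D_mod = 3.82897/(1+0.029) = 3.72106 yrs.
ΔP/P ≈ -D_mod · Δy = -3.72106 × (+0.0155) = -0.057676 = -5.7676%.

-5.77%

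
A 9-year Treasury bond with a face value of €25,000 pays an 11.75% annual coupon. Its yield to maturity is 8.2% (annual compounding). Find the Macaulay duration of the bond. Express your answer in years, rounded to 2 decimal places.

Periodic yield y = 0.082. Discount each cash flow and weight by its year:
  t   CF        PV=CF/(1+0.082)^t    t·PV
  1     2,937.50     2,714.8799     2,714.8799
  2     2,937.50     2,509.1311     5,018.2622
  3     2,937.50     2,318.9751     6,956.9254
  4     2,937.50     2,143.2303     8,572.9210
  5     2,937.50     1,980.8043     9,904.0215
  6     2,937.50     1,830.6879    10,984.1274
  7     2,937.50     1,691.9481    11,843.6370
  8     2,937.50     1,563.7229    12,509.7830
  9    27,937.50    13,744.9193   123,704.2735
  Σ                 30,498.2989   192,208.8310
Price P = Σ PV = 30,498.2989.
Macaulay duration = Σ(t·PV) / P = 192,208.8310 / 30,498.2989 = 6.30228 years.

6.30 years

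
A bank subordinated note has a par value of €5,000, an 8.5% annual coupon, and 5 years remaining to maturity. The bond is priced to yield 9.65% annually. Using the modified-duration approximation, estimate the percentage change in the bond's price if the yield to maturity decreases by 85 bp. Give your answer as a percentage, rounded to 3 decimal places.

Periodic yield y = 0.0965. Modified duration first:
  t   CF        PV=CF/(1+0.0965)^t    t·PV
  1       425.00       387.5969       387.5969
  2       425.00       353.4855       706.9711
  3       425.00       322.3762       967.1287
  4       425.00       294.0048     1,176.0191
  5     5,425.00     3,422.6033    17,113.0164
  Σ                  4,780.0667    20,350.7322
P = 4,780.0667; D_Mac = 4.25742 yrs; D_mod = 4.25742/(1+0.0965) = 3.88273 yrs.
ΔP/P ≈ -D_mod · Δy = -3.88273 × (-0.0085) = +0.033003 = +3.3003%.

+3.300%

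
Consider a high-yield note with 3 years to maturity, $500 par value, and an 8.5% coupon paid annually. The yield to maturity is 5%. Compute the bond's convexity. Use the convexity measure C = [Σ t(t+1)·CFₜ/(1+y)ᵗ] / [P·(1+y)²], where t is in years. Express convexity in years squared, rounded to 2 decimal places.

With y = 0.05:
  t   CF        PV=CF/(1+0.05)^t    t·PV        t(t+1)·PV
  1        42.50        40.4762        40.4762          80.9524
  2        42.50        38.5488        77.0975         231.2925
  3       542.50       468.6319     1,405.8957       5,623.5828
  Σ                    547.6568     1,523.4694       5,935.8277
P = 547.6568.
Convexity = Σ t(t+1)·PV / [P·(1+y)²] = 5,935.8277 / (547.6568 × 1.102500) = 9.83092.

9.83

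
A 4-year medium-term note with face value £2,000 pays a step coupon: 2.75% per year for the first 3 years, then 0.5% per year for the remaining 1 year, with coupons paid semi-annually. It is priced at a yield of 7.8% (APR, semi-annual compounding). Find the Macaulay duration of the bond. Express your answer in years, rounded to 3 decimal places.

Periodic yield y = 0.039. Discount each cash flow and weight by its period:
  t   CF        PV=CF/(1+0.039)^t    t·PV
  1        27.50        26.4678        26.4678
  2        27.50        25.4743        50.9485
  3        27.50        24.5181        73.5542
  4        27.50        23.5977        94.3910
  5        27.50        22.7120       113.5599
  6        27.50        21.8595       131.1568
  7         5.00         3.8253        26.7768
  8     2,005.00     1,476.3523    11,810.8182
  Σ                  1,624.8068    12,327.6731
Price P = Σ PV = 1,624.8068.
Macaulay duration = Σ(t·PV) / P = 12,327.6731 / 1,624.8068 = 7.58716 half-year periods.
In years: 7.58716 / 2 = 3.79358 years.

3.794 years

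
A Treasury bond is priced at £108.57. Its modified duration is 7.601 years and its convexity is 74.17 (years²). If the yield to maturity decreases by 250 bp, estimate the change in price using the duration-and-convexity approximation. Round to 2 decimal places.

Duration effect: -D_mod·Δy = -7.601 × (-0.025) = +0.190025
Convexity effect: ½·C·(Δy)² = 0.5 × 74.17 × (-0.025)² = +0.023178125
ΔP/P ≈ +0.190025 + 0.023178125 = +0.213203125
ΔP ≈ 108.57 × (+0.213203125) = +23.14746328125.

+£23.15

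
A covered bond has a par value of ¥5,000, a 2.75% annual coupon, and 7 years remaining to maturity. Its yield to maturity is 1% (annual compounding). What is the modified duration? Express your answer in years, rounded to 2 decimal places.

6.43 years

Periodic yield y = 0.01. First find Macaulay duration:
  t   CF        PV=CF/(1+0.01)^t    t·PV
  1       137.50       136.1386       136.1386
  2       137.50       134.7907       269.5814
  3       137.50       133.4561       400.3684
  4       137.50       132.1348       528.5392
  5       137.50       130.8265       654.1327
  6       137.50       129.5312       777.1873
  7     5,137.50     4,791.8390    33,542.8730
  Σ                  5,588.7170    36,308.8207
P = 5,588.7170; Macaulay duration = 36,308.8207 / 5,588.7170 = 6.49681 years.
Modified duration = D_Mac / (1 + y) = 6.49681 / 1.01 = 6.43248 years.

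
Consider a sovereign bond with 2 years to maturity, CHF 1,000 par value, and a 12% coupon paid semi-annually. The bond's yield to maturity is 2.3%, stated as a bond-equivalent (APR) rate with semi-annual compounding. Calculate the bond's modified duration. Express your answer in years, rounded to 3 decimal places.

Periodic yield y = 0.0115. First find Macaulay duration:
  t   CF        PV=CF/(1+0.0115)^t    t·PV
  1        60.00        59.3178        59.3178
  2        60.00        58.6434       117.2869
  3        60.00        57.9767       173.9301
  4     1,060.00     1,012.6102     4,050.4410
  Σ                  1,188.5482     4,400.9759
P = 1,188.5482; Macaulay duration = 4,400.9759 / 1,188.5482 = 3.70282 half-year periods = 1.85141 years.
Modified duration = D_Mac / (1 + y) = 1.85141 / 1.0115 = 1.83036 years.

1.830 years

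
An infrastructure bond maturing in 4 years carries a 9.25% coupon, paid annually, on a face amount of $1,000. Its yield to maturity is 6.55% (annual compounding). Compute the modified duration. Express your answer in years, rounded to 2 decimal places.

Periodic yield y = 0.0655. First find Macaulay duration:
  t   CF        PV=CF/(1+0.0655)^t    t·PV
  1        92.50        86.8137        86.8137
  2        92.50        81.4770       162.9539
  3        92.50        76.4683       229.4049
  4     1,092.50       847.6326     3,390.5302
  Σ                  1,092.3915     3,869.7027
P = 1,092.3915; Macaulay duration = 3,869.7027 / 1,092.3915 = 3.54241 years.
Modified duration = D_Mac / (1 + y) = 3.54241 / 1.0655 = 3.32465 years.

3.32 years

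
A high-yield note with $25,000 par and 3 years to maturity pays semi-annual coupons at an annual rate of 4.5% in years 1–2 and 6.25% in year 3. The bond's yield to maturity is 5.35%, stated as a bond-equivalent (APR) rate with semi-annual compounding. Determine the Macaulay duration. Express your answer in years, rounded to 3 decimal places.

Periodic yield y = 0.02675. Discount each cash flow and weight by its period:
  t   CF        PV=CF/(1+0.02675)^t    t·PV
  1       562.50       547.8451       547.8451
  2       562.50       533.5721     1,067.1442
  3       562.50       519.6709     1,559.0127
  4       562.50       506.1319     2,024.5275
  5       781.25       684.6466     3,423.2331
  6    25,781.25    22,004.7126   132,028.2757
  Σ                 24,796.5792   140,650.0383
Price P = Σ PV = 24,796.5792.
Macaulay duration = Σ(t·PV) / P = 140,650.0383 / 24,796.5792 = 5.67215 half-year periods.
In years: 5.67215 / 2 = 2.83608 years.

2.836 years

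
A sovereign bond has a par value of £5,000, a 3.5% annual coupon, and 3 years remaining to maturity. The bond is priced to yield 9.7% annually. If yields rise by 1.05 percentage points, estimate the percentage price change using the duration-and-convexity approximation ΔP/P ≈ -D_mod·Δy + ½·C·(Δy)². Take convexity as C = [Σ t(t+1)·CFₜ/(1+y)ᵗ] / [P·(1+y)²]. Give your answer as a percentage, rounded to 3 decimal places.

With y = 0.097:
  t   CF        PV=CF/(1+0.097)^t    t·PV        t(t+1)·PV
  1       175.00       159.5260       159.5260         319.0520
  2       175.00       145.4202       290.8404         872.5213
  3     5,175.00     3,920.0398    11,760.1193      47,040.4771
  Σ                  4,224.9860    12,210.4857      48,232.0503
P = 4,224.9860; D_Mac = 2.89007 yrs; D_mod = 2.63452 yrs; C = 9.48631.
Duration effect: -2.63452 × (+0.0105) = -0.027662
Convexity effect: 0.5 × 9.48631 × (0.0105)² = +0.0005229
ΔP/P ≈ -0.027662 + 0.0005229 = -0.027139 = -2.7139%.

-2.714%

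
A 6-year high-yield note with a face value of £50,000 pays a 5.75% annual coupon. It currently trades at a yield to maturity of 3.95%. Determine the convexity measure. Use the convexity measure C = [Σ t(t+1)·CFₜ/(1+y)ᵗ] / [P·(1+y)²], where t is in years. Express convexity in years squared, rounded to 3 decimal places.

With y = 0.0395:
  t   CF        PV=CF/(1+0.0395)^t    t·PV        t(t+1)·PV
  1     2,875.00     2,765.7528     2,765.7528       5,531.5055
  2     2,875.00     2,660.6568     5,321.3136      15,963.9409
  3     2,875.00     2,559.5544     7,678.6633      30,714.6531
  4     2,875.00     2,462.2938     9,849.1753      49,245.8763
  5     2,875.00     2,368.7290    11,843.6451      71,061.8706
  6    52,875.00    41,908.6256   251,451.7536   1,760,162.2755
  Σ                 54,725.6125   288,910.3037   1,932,680.1219
P = 54,725.6125.
Convexity = Σ t(t+1)·PV / [P·(1+y)²] = 1,932,680.1219 / (54,725.6125 × 1.080560) = 32.68288.

32.683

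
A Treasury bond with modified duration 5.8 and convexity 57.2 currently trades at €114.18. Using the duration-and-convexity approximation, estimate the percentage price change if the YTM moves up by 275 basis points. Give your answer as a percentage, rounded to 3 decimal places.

-13.787%

Duration effect: -D_mod·Δy = -5.8 × (+0.0275) = -0.159500
Convexity effect: ½·C·(Δy)² = 0.5 × 57.2 × (0.0275)² = +0.02162875
ΔP/P ≈ -0.159500 + 0.02162875 = -0.13787125
= -13.787125%.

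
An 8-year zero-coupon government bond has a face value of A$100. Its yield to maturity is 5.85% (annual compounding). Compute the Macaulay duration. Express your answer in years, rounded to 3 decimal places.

A zero-coupon bond has a single cash flow at maturity, so its Macaulay duration equals its maturity: 8 years.

8.000 years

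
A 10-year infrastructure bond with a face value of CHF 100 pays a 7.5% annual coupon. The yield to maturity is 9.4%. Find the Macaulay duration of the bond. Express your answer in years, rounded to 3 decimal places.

7.189 years

Periodic yield y = 0.094. Discount each cash flow and weight by its year:
  t   CF        PV=CF/(1+0.094)^t    t·PV
  1         7.50         6.8556         6.8556
  2         7.50         6.2665        12.5330
  3         7.50         5.7281        17.1842
  4         7.50         5.2359        20.9436
  5         7.50         4.7860        23.9301
  6         7.50         4.3748        26.2487
  7         7.50         3.9989        27.9923
  8         7.50         3.6553        29.2424
  9         7.50         3.3412        30.0710
  10      107.50        43.7759       437.7592
  Σ                     88.0182       632.7602
Price P = Σ PV = 88.0182.
Macaulay duration = Σ(t·PV) / P = 632.7602 / 88.0182 = 7.18897 years.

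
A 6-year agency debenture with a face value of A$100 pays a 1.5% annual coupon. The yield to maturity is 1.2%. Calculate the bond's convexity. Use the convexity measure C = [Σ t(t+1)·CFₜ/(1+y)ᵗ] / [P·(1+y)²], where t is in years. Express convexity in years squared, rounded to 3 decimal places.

With y = 0.012:
  t   CF        PV=CF/(1+0.012)^t    t·PV        t(t+1)·PV
  1         1.50         1.4822         1.4822           2.9644
  2         1.50         1.4646         2.9293           8.7878
  3         1.50         1.4473         4.3418          17.3672
  4         1.50         1.4301         5.7204          28.6022
  5         1.50         1.4132         7.0658          42.3945
  6       101.50        94.4894       566.9362       3,968.5537
  Σ                    101.7268       588.4757       4,068.6699
P = 101.7268.
Convexity = Σ t(t+1)·PV / [P·(1+y)²] = 4,068.6699 / (101.7268 × 1.024144) = 39.05317.

39.053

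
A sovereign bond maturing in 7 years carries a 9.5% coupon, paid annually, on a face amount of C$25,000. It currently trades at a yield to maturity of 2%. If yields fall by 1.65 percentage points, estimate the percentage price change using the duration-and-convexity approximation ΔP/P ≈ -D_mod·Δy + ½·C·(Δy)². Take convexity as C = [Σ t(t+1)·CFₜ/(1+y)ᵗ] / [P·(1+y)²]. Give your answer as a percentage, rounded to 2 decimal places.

+9.82%

With y = 0.02:
  t   CF        PV=CF/(1+0.02)^t    t·PV        t(t+1)·PV
  1     2,375.00     2,328.4314     2,328.4314       4,656.8627
  2     2,375.00     2,282.7759     4,565.5517      13,696.6551
  3     2,375.00     2,238.0155     6,714.0466      26,856.1865
  4     2,375.00     2,194.1329     8,776.5315      43,882.6577
  5     2,375.00     2,151.1107    10,755.5534      64,533.3202
  6     2,375.00     2,108.9320    12,653.5922      88,575.1454
  7    27,375.00    23,831.5849   166,821.0942   1,334,568.7538
  Σ                 37,134.9833   212,614.8011   1,576,769.5815
P = 37,134.9833; D_Mac = 5.72546 yrs; D_mod = 5.61319 yrs; C = 40.81170.
Duration effect: -5.61319 × (-0.0165) = +0.092618
Convexity effect: 0.5 × 40.81170 × (-0.0165)² = +0.0055555
ΔP/P ≈ +0.092618 + 0.0055555 = +0.098173 = +9.8173%.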